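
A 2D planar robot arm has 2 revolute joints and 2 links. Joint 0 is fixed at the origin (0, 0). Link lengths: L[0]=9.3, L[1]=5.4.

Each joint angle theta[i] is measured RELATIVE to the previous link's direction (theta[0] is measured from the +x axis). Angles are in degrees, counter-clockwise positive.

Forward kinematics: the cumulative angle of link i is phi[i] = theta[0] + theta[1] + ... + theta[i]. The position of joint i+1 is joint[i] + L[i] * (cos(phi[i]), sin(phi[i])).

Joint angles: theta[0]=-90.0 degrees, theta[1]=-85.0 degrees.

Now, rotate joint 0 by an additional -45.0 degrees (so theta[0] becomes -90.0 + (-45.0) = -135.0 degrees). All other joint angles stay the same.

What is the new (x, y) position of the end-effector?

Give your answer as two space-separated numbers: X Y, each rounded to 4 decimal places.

joint[0] = (0.0000, 0.0000)  (base)
link 0: phi[0] = -135 = -135 deg
  cos(-135 deg) = -0.7071, sin(-135 deg) = -0.7071
  joint[1] = (0.0000, 0.0000) + 9.3 * (-0.7071, -0.7071) = (0.0000 + -6.5761, 0.0000 + -6.5761) = (-6.5761, -6.5761)
link 1: phi[1] = -135 + -85 = -220 deg
  cos(-220 deg) = -0.7660, sin(-220 deg) = 0.6428
  joint[2] = (-6.5761, -6.5761) + 5.4 * (-0.7660, 0.6428) = (-6.5761 + -4.1366, -6.5761 + 3.4711) = (-10.7127, -3.1050)
End effector: (-10.7127, -3.1050)

Answer: -10.7127 -3.1050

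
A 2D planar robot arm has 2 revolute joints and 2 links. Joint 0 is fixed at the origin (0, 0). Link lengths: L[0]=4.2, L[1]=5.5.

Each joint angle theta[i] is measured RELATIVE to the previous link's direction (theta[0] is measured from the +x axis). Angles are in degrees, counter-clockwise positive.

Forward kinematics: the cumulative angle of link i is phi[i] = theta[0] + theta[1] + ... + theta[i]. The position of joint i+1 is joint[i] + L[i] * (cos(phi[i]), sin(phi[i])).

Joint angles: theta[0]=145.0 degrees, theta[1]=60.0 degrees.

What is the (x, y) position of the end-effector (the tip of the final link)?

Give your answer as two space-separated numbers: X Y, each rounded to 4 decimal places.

joint[0] = (0.0000, 0.0000)  (base)
link 0: phi[0] = 145 = 145 deg
  cos(145 deg) = -0.8192, sin(145 deg) = 0.5736
  joint[1] = (0.0000, 0.0000) + 4.2 * (-0.8192, 0.5736) = (0.0000 + -3.4404, 0.0000 + 2.4090) = (-3.4404, 2.4090)
link 1: phi[1] = 145 + 60 = 205 deg
  cos(205 deg) = -0.9063, sin(205 deg) = -0.4226
  joint[2] = (-3.4404, 2.4090) + 5.5 * (-0.9063, -0.4226) = (-3.4404 + -4.9847, 2.4090 + -2.3244) = (-8.4251, 0.0846)
End effector: (-8.4251, 0.0846)

Answer: -8.4251 0.0846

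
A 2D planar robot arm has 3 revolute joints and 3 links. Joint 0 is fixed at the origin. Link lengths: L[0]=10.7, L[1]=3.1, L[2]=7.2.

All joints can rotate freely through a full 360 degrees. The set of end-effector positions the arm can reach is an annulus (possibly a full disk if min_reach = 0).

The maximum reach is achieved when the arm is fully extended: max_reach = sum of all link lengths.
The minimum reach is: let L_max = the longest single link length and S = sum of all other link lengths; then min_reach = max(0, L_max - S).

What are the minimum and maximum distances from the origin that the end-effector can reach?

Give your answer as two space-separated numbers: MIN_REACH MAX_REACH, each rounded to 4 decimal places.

Answer: 0.4000 21.0000

Derivation:
Link lengths: [10.7, 3.1, 7.2]
max_reach = 10.7 + 3.1 + 7.2 = 21
L_max = max([10.7, 3.1, 7.2]) = 10.7
S (sum of others) = 21 - 10.7 = 10.3
min_reach = max(0, 10.7 - 10.3) = max(0, 0.4) = 0.4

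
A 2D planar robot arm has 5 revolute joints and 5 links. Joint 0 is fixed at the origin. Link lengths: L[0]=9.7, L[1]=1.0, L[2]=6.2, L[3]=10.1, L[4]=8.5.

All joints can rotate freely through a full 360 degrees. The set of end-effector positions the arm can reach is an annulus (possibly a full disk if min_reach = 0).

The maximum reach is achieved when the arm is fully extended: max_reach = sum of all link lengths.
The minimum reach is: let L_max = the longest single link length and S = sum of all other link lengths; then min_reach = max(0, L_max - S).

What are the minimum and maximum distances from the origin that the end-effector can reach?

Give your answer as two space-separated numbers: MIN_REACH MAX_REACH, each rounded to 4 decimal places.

Link lengths: [9.7, 1.0, 6.2, 10.1, 8.5]
max_reach = 9.7 + 1 + 6.2 + 10.1 + 8.5 = 35.5
L_max = max([9.7, 1.0, 6.2, 10.1, 8.5]) = 10.1
S (sum of others) = 35.5 - 10.1 = 25.4
min_reach = max(0, 10.1 - 25.4) = max(0, -15.3) = 0

Answer: 0.0000 35.5000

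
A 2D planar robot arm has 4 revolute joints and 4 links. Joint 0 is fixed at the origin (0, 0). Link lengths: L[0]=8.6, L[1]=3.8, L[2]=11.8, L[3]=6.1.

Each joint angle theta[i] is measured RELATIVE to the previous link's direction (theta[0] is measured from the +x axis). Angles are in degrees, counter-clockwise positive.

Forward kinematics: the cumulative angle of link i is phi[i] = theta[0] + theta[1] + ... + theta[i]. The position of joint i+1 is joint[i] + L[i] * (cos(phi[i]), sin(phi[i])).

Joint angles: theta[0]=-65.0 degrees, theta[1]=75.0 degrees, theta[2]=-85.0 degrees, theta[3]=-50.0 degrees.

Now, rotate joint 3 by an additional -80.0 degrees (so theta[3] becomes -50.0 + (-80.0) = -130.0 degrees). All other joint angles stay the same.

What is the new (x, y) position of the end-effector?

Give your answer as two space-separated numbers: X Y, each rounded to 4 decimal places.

joint[0] = (0.0000, 0.0000)  (base)
link 0: phi[0] = -65 = -65 deg
  cos(-65 deg) = 0.4226, sin(-65 deg) = -0.9063
  joint[1] = (0.0000, 0.0000) + 8.6 * (0.4226, -0.9063) = (0.0000 + 3.6345, 0.0000 + -7.7942) = (3.6345, -7.7942)
link 1: phi[1] = -65 + 75 = 10 deg
  cos(10 deg) = 0.9848, sin(10 deg) = 0.1736
  joint[2] = (3.6345, -7.7942) + 3.8 * (0.9848, 0.1736) = (3.6345 + 3.7423, -7.7942 + 0.6599) = (7.3768, -7.1344)
link 2: phi[2] = -65 + 75 + -85 = -75 deg
  cos(-75 deg) = 0.2588, sin(-75 deg) = -0.9659
  joint[3] = (7.3768, -7.1344) + 11.8 * (0.2588, -0.9659) = (7.3768 + 3.0541, -7.1344 + -11.3979) = (10.4309, -18.5323)
link 3: phi[3] = -65 + 75 + -85 + -130 = -205 deg
  cos(-205 deg) = -0.9063, sin(-205 deg) = 0.4226
  joint[4] = (10.4309, -18.5323) + 6.1 * (-0.9063, 0.4226) = (10.4309 + -5.5285, -18.5323 + 2.5780) = (4.9024, -15.9543)
End effector: (4.9024, -15.9543)

Answer: 4.9024 -15.9543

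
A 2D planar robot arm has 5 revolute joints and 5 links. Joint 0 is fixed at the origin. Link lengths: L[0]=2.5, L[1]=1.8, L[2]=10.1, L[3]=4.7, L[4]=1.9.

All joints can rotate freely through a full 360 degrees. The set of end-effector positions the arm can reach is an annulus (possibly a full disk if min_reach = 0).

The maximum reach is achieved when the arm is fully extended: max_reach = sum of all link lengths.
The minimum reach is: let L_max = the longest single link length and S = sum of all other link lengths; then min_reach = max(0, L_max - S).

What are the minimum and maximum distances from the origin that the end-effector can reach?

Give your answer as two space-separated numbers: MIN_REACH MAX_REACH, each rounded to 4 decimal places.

Answer: 0.0000 21.0000

Derivation:
Link lengths: [2.5, 1.8, 10.1, 4.7, 1.9]
max_reach = 2.5 + 1.8 + 10.1 + 4.7 + 1.9 = 21
L_max = max([2.5, 1.8, 10.1, 4.7, 1.9]) = 10.1
S (sum of others) = 21 - 10.1 = 10.9
min_reach = max(0, 10.1 - 10.9) = max(0, -0.8) = 0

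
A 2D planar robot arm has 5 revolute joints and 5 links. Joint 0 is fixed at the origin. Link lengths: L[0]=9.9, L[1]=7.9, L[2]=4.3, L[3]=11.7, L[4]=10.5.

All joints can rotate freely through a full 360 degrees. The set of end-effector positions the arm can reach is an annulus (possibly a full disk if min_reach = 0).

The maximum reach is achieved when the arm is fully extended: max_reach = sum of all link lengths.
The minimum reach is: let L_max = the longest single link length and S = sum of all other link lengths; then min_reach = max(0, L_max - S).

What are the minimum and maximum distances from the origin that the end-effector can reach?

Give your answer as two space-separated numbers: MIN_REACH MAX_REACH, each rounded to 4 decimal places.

Link lengths: [9.9, 7.9, 4.3, 11.7, 10.5]
max_reach = 9.9 + 7.9 + 4.3 + 11.7 + 10.5 = 44.3
L_max = max([9.9, 7.9, 4.3, 11.7, 10.5]) = 11.7
S (sum of others) = 44.3 - 11.7 = 32.6
min_reach = max(0, 11.7 - 32.6) = max(0, -20.9) = 0

Answer: 0.0000 44.3000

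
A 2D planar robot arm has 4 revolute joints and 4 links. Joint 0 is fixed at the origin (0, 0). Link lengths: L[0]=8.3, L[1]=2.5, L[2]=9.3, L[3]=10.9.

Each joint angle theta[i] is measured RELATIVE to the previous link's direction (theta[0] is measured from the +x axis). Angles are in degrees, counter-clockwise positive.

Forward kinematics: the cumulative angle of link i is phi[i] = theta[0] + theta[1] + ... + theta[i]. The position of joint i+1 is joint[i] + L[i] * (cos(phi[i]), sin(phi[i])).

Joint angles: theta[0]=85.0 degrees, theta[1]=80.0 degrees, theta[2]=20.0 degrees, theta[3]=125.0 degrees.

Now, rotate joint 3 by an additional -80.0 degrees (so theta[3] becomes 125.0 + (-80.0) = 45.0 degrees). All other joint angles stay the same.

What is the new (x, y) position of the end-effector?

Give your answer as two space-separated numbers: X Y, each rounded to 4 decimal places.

joint[0] = (0.0000, 0.0000)  (base)
link 0: phi[0] = 85 = 85 deg
  cos(85 deg) = 0.0872, sin(85 deg) = 0.9962
  joint[1] = (0.0000, 0.0000) + 8.3 * (0.0872, 0.9962) = (0.0000 + 0.7234, 0.0000 + 8.2684) = (0.7234, 8.2684)
link 1: phi[1] = 85 + 80 = 165 deg
  cos(165 deg) = -0.9659, sin(165 deg) = 0.2588
  joint[2] = (0.7234, 8.2684) + 2.5 * (-0.9659, 0.2588) = (0.7234 + -2.4148, 8.2684 + 0.6470) = (-1.6914, 8.9155)
link 2: phi[2] = 85 + 80 + 20 = 185 deg
  cos(185 deg) = -0.9962, sin(185 deg) = -0.0872
  joint[3] = (-1.6914, 8.9155) + 9.3 * (-0.9962, -0.0872) = (-1.6914 + -9.2646, 8.9155 + -0.8105) = (-10.9560, 8.1049)
link 3: phi[3] = 85 + 80 + 20 + 45 = 230 deg
  cos(230 deg) = -0.6428, sin(230 deg) = -0.7660
  joint[4] = (-10.9560, 8.1049) + 10.9 * (-0.6428, -0.7660) = (-10.9560 + -7.0064, 8.1049 + -8.3499) = (-17.9624, -0.2450)
End effector: (-17.9624, -0.2450)

Answer: -17.9624 -0.2450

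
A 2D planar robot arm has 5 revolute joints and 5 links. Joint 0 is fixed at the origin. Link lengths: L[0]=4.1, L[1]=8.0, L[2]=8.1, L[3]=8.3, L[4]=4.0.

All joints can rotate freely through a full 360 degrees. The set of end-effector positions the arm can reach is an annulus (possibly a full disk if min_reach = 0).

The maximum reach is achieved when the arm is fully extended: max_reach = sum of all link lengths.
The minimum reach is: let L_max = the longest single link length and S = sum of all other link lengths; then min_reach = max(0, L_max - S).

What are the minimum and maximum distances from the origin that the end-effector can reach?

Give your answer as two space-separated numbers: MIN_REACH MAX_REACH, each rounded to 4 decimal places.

Answer: 0.0000 32.5000

Derivation:
Link lengths: [4.1, 8.0, 8.1, 8.3, 4.0]
max_reach = 4.1 + 8 + 8.1 + 8.3 + 4 = 32.5
L_max = max([4.1, 8.0, 8.1, 8.3, 4.0]) = 8.3
S (sum of others) = 32.5 - 8.3 = 24.2
min_reach = max(0, 8.3 - 24.2) = max(0, -15.9) = 0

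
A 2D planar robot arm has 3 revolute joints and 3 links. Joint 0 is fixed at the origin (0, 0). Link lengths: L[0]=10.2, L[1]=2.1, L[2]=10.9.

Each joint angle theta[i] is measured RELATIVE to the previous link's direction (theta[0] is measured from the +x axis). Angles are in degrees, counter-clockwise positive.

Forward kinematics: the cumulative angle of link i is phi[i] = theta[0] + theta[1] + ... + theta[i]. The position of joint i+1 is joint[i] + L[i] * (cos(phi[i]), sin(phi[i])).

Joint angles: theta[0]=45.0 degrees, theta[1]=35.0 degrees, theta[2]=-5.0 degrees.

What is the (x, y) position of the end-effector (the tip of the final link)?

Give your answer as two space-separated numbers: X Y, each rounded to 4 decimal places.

joint[0] = (0.0000, 0.0000)  (base)
link 0: phi[0] = 45 = 45 deg
  cos(45 deg) = 0.7071, sin(45 deg) = 0.7071
  joint[1] = (0.0000, 0.0000) + 10.2 * (0.7071, 0.7071) = (0.0000 + 7.2125, 0.0000 + 7.2125) = (7.2125, 7.2125)
link 1: phi[1] = 45 + 35 = 80 deg
  cos(80 deg) = 0.1736, sin(80 deg) = 0.9848
  joint[2] = (7.2125, 7.2125) + 2.1 * (0.1736, 0.9848) = (7.2125 + 0.3647, 7.2125 + 2.0681) = (7.5772, 9.2806)
link 2: phi[2] = 45 + 35 + -5 = 75 deg
  cos(75 deg) = 0.2588, sin(75 deg) = 0.9659
  joint[3] = (7.5772, 9.2806) + 10.9 * (0.2588, 0.9659) = (7.5772 + 2.8211, 9.2806 + 10.5286) = (10.3983, 19.8092)
End effector: (10.3983, 19.8092)

Answer: 10.3983 19.8092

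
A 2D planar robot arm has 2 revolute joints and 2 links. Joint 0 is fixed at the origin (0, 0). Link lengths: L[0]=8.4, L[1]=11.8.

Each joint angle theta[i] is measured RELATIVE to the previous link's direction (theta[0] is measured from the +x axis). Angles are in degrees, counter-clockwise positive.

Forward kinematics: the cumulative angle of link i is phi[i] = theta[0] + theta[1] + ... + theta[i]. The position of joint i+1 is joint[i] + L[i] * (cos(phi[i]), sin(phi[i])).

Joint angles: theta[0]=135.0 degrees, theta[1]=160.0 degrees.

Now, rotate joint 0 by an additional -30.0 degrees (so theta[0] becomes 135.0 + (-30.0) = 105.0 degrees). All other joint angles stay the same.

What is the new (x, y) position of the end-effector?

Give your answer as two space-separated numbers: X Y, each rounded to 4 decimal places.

Answer: -3.2025 -3.6413

Derivation:
joint[0] = (0.0000, 0.0000)  (base)
link 0: phi[0] = 105 = 105 deg
  cos(105 deg) = -0.2588, sin(105 deg) = 0.9659
  joint[1] = (0.0000, 0.0000) + 8.4 * (-0.2588, 0.9659) = (0.0000 + -2.1741, 0.0000 + 8.1138) = (-2.1741, 8.1138)
link 1: phi[1] = 105 + 160 = 265 deg
  cos(265 deg) = -0.0872, sin(265 deg) = -0.9962
  joint[2] = (-2.1741, 8.1138) + 11.8 * (-0.0872, -0.9962) = (-2.1741 + -1.0284, 8.1138 + -11.7551) = (-3.2025, -3.6413)
End effector: (-3.2025, -3.6413)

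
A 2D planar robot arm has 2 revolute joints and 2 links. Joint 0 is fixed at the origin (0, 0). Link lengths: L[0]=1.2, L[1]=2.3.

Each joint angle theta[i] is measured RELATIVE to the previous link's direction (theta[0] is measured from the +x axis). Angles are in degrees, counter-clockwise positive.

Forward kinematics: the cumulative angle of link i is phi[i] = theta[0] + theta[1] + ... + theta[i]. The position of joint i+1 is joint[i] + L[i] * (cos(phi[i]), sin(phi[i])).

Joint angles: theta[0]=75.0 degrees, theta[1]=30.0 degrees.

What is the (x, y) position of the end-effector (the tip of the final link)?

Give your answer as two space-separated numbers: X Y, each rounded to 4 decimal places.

joint[0] = (0.0000, 0.0000)  (base)
link 0: phi[0] = 75 = 75 deg
  cos(75 deg) = 0.2588, sin(75 deg) = 0.9659
  joint[1] = (0.0000, 0.0000) + 1.2 * (0.2588, 0.9659) = (0.0000 + 0.3106, 0.0000 + 1.1591) = (0.3106, 1.1591)
link 1: phi[1] = 75 + 30 = 105 deg
  cos(105 deg) = -0.2588, sin(105 deg) = 0.9659
  joint[2] = (0.3106, 1.1591) + 2.3 * (-0.2588, 0.9659) = (0.3106 + -0.5953, 1.1591 + 2.2216) = (-0.2847, 3.3807)
End effector: (-0.2847, 3.3807)

Answer: -0.2847 3.3807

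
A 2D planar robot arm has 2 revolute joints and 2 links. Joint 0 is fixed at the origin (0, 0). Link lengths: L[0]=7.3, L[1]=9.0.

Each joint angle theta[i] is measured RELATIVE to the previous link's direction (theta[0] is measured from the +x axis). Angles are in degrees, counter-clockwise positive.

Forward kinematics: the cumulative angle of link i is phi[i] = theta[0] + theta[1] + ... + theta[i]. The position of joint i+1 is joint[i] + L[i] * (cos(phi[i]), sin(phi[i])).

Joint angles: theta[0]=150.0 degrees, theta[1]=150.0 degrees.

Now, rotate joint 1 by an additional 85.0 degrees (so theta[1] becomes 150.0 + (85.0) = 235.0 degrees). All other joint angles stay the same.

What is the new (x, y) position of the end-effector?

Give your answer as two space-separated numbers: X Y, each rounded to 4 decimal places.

joint[0] = (0.0000, 0.0000)  (base)
link 0: phi[0] = 150 = 150 deg
  cos(150 deg) = -0.8660, sin(150 deg) = 0.5000
  joint[1] = (0.0000, 0.0000) + 7.3 * (-0.8660, 0.5000) = (0.0000 + -6.3220, 0.0000 + 3.6500) = (-6.3220, 3.6500)
link 1: phi[1] = 150 + 235 = 385 deg
  cos(385 deg) = 0.9063, sin(385 deg) = 0.4226
  joint[2] = (-6.3220, 3.6500) + 9 * (0.9063, 0.4226) = (-6.3220 + 8.1568, 3.6500 + 3.8036) = (1.8348, 7.4536)
End effector: (1.8348, 7.4536)

Answer: 1.8348 7.4536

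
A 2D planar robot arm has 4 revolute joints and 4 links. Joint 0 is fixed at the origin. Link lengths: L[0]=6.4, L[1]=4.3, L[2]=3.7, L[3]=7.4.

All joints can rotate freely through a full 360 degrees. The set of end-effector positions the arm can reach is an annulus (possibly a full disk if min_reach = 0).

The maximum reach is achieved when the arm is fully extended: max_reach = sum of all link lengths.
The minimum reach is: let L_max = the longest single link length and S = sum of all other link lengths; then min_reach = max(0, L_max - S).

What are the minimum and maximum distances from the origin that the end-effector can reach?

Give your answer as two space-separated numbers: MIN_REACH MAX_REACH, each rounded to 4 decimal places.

Link lengths: [6.4, 4.3, 3.7, 7.4]
max_reach = 6.4 + 4.3 + 3.7 + 7.4 = 21.8
L_max = max([6.4, 4.3, 3.7, 7.4]) = 7.4
S (sum of others) = 21.8 - 7.4 = 14.4
min_reach = max(0, 7.4 - 14.4) = max(0, -7) = 0

Answer: 0.0000 21.8000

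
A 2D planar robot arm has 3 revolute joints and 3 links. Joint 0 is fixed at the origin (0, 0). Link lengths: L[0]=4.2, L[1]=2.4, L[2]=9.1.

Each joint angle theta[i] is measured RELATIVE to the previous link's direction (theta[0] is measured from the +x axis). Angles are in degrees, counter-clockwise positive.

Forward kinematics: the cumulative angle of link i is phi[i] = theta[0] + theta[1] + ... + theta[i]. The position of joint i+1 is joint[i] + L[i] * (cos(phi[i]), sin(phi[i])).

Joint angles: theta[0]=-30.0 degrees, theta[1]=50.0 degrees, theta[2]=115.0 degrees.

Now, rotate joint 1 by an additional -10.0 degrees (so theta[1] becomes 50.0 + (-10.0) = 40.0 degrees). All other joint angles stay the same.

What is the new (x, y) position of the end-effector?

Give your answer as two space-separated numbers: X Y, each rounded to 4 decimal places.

Answer: 0.7813 5.7710

Derivation:
joint[0] = (0.0000, 0.0000)  (base)
link 0: phi[0] = -30 = -30 deg
  cos(-30 deg) = 0.8660, sin(-30 deg) = -0.5000
  joint[1] = (0.0000, 0.0000) + 4.2 * (0.8660, -0.5000) = (0.0000 + 3.6373, 0.0000 + -2.1000) = (3.6373, -2.1000)
link 1: phi[1] = -30 + 40 = 10 deg
  cos(10 deg) = 0.9848, sin(10 deg) = 0.1736
  joint[2] = (3.6373, -2.1000) + 2.4 * (0.9848, 0.1736) = (3.6373 + 2.3635, -2.1000 + 0.4168) = (6.0008, -1.6832)
link 2: phi[2] = -30 + 40 + 115 = 125 deg
  cos(125 deg) = -0.5736, sin(125 deg) = 0.8192
  joint[3] = (6.0008, -1.6832) + 9.1 * (-0.5736, 0.8192) = (6.0008 + -5.2195, -1.6832 + 7.4543) = (0.7813, 5.7710)
End effector: (0.7813, 5.7710)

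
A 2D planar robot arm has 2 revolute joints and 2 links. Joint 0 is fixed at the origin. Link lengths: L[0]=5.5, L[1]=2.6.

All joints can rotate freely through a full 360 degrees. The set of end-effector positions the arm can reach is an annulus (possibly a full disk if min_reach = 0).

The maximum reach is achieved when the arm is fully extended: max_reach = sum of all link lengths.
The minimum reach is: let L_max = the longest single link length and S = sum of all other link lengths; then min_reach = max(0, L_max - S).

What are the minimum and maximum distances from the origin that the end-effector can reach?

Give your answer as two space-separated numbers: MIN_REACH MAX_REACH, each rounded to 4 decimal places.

Answer: 2.9000 8.1000

Derivation:
Link lengths: [5.5, 2.6]
max_reach = 5.5 + 2.6 = 8.1
L_max = max([5.5, 2.6]) = 5.5
S (sum of others) = 8.1 - 5.5 = 2.6
min_reach = max(0, 5.5 - 2.6) = max(0, 2.9) = 2.9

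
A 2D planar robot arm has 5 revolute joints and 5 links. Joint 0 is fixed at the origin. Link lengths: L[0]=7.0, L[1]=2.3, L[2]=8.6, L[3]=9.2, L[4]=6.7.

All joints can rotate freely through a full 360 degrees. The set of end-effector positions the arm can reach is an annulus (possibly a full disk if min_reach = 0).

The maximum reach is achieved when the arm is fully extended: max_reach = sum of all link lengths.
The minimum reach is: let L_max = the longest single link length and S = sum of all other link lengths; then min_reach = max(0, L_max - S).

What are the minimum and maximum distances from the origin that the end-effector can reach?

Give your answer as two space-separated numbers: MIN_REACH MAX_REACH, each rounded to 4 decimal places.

Answer: 0.0000 33.8000

Derivation:
Link lengths: [7.0, 2.3, 8.6, 9.2, 6.7]
max_reach = 7 + 2.3 + 8.6 + 9.2 + 6.7 = 33.8
L_max = max([7.0, 2.3, 8.6, 9.2, 6.7]) = 9.2
S (sum of others) = 33.8 - 9.2 = 24.6
min_reach = max(0, 9.2 - 24.6) = max(0, -15.4) = 0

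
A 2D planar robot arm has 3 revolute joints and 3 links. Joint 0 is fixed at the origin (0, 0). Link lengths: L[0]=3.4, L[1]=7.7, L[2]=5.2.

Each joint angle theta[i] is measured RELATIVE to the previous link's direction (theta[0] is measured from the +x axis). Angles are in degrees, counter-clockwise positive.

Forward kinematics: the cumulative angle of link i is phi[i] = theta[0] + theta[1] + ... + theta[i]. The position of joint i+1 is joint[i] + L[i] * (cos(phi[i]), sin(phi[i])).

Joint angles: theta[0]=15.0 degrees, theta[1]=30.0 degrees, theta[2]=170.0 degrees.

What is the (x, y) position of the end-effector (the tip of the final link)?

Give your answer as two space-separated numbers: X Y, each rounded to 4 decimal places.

Answer: 4.4693 3.3421

Derivation:
joint[0] = (0.0000, 0.0000)  (base)
link 0: phi[0] = 15 = 15 deg
  cos(15 deg) = 0.9659, sin(15 deg) = 0.2588
  joint[1] = (0.0000, 0.0000) + 3.4 * (0.9659, 0.2588) = (0.0000 + 3.2841, 0.0000 + 0.8800) = (3.2841, 0.8800)
link 1: phi[1] = 15 + 30 = 45 deg
  cos(45 deg) = 0.7071, sin(45 deg) = 0.7071
  joint[2] = (3.2841, 0.8800) + 7.7 * (0.7071, 0.7071) = (3.2841 + 5.4447, 0.8800 + 5.4447) = (8.7289, 6.3247)
link 2: phi[2] = 15 + 30 + 170 = 215 deg
  cos(215 deg) = -0.8192, sin(215 deg) = -0.5736
  joint[3] = (8.7289, 6.3247) + 5.2 * (-0.8192, -0.5736) = (8.7289 + -4.2596, 6.3247 + -2.9826) = (4.4693, 3.3421)
End effector: (4.4693, 3.3421)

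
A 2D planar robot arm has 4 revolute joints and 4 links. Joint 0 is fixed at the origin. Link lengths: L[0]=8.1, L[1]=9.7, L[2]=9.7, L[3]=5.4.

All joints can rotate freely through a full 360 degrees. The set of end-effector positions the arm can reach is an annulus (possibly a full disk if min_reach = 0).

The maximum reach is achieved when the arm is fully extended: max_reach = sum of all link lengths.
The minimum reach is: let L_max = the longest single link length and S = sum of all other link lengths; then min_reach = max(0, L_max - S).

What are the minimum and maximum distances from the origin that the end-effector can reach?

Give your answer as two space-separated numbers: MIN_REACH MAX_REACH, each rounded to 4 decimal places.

Answer: 0.0000 32.9000

Derivation:
Link lengths: [8.1, 9.7, 9.7, 5.4]
max_reach = 8.1 + 9.7 + 9.7 + 5.4 = 32.9
L_max = max([8.1, 9.7, 9.7, 5.4]) = 9.7
S (sum of others) = 32.9 - 9.7 = 23.2
min_reach = max(0, 9.7 - 23.2) = max(0, -13.5) = 0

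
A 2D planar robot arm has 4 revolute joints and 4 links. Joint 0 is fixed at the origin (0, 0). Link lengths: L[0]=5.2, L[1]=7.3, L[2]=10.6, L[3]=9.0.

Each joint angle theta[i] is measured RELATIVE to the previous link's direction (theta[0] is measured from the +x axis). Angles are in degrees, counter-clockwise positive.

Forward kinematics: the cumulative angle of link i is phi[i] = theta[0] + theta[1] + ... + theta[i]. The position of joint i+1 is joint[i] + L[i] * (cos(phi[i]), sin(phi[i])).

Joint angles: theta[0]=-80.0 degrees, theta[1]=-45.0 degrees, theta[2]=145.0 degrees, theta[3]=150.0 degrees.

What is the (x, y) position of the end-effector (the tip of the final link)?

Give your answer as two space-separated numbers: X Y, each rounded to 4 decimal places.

joint[0] = (0.0000, 0.0000)  (base)
link 0: phi[0] = -80 = -80 deg
  cos(-80 deg) = 0.1736, sin(-80 deg) = -0.9848
  joint[1] = (0.0000, 0.0000) + 5.2 * (0.1736, -0.9848) = (0.0000 + 0.9030, 0.0000 + -5.1210) = (0.9030, -5.1210)
link 1: phi[1] = -80 + -45 = -125 deg
  cos(-125 deg) = -0.5736, sin(-125 deg) = -0.8192
  joint[2] = (0.9030, -5.1210) + 7.3 * (-0.5736, -0.8192) = (0.9030 + -4.1871, -5.1210 + -5.9798) = (-3.2841, -11.1008)
link 2: phi[2] = -80 + -45 + 145 = 20 deg
  cos(20 deg) = 0.9397, sin(20 deg) = 0.3420
  joint[3] = (-3.2841, -11.1008) + 10.6 * (0.9397, 0.3420) = (-3.2841 + 9.9607, -11.1008 + 3.6254) = (6.6766, -7.4754)
link 3: phi[3] = -80 + -45 + 145 + 150 = 170 deg
  cos(170 deg) = -0.9848, sin(170 deg) = 0.1736
  joint[4] = (6.6766, -7.4754) + 9 * (-0.9848, 0.1736) = (6.6766 + -8.8633, -7.4754 + 1.5628) = (-2.1867, -5.9126)
End effector: (-2.1867, -5.9126)

Answer: -2.1867 -5.9126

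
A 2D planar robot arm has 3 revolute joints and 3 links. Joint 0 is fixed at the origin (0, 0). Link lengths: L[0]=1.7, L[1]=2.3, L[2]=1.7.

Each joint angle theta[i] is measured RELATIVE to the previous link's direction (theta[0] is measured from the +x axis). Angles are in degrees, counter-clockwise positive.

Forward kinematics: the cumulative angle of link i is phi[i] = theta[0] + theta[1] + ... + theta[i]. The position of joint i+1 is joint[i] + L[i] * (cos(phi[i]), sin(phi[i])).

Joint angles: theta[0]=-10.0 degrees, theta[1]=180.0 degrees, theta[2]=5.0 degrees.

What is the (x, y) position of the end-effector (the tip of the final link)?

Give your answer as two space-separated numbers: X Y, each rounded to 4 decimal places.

joint[0] = (0.0000, 0.0000)  (base)
link 0: phi[0] = -10 = -10 deg
  cos(-10 deg) = 0.9848, sin(-10 deg) = -0.1736
  joint[1] = (0.0000, 0.0000) + 1.7 * (0.9848, -0.1736) = (0.0000 + 1.6742, 0.0000 + -0.2952) = (1.6742, -0.2952)
link 1: phi[1] = -10 + 180 = 170 deg
  cos(170 deg) = -0.9848, sin(170 deg) = 0.1736
  joint[2] = (1.6742, -0.2952) + 2.3 * (-0.9848, 0.1736) = (1.6742 + -2.2651, -0.2952 + 0.3994) = (-0.5909, 0.1042)
link 2: phi[2] = -10 + 180 + 5 = 175 deg
  cos(175 deg) = -0.9962, sin(175 deg) = 0.0872
  joint[3] = (-0.5909, 0.1042) + 1.7 * (-0.9962, 0.0872) = (-0.5909 + -1.6935, 0.1042 + 0.1482) = (-2.2844, 0.2524)
End effector: (-2.2844, 0.2524)

Answer: -2.2844 0.2524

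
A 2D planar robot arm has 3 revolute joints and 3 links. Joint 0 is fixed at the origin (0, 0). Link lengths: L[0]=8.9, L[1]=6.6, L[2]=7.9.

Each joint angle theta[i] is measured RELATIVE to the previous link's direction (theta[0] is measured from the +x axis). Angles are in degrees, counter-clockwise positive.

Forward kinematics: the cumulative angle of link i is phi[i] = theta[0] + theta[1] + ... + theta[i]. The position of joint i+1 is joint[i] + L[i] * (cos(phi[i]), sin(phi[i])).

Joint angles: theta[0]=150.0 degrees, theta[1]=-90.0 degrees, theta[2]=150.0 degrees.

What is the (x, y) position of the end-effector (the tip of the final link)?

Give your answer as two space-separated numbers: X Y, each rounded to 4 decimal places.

joint[0] = (0.0000, 0.0000)  (base)
link 0: phi[0] = 150 = 150 deg
  cos(150 deg) = -0.8660, sin(150 deg) = 0.5000
  joint[1] = (0.0000, 0.0000) + 8.9 * (-0.8660, 0.5000) = (0.0000 + -7.7076, 0.0000 + 4.4500) = (-7.7076, 4.4500)
link 1: phi[1] = 150 + -90 = 60 deg
  cos(60 deg) = 0.5000, sin(60 deg) = 0.8660
  joint[2] = (-7.7076, 4.4500) + 6.6 * (0.5000, 0.8660) = (-7.7076 + 3.3000, 4.4500 + 5.7158) = (-4.4076, 10.1658)
link 2: phi[2] = 150 + -90 + 150 = 210 deg
  cos(210 deg) = -0.8660, sin(210 deg) = -0.5000
  joint[3] = (-4.4076, 10.1658) + 7.9 * (-0.8660, -0.5000) = (-4.4076 + -6.8416, 10.1658 + -3.9500) = (-11.2492, 6.2158)
End effector: (-11.2492, 6.2158)

Answer: -11.2492 6.2158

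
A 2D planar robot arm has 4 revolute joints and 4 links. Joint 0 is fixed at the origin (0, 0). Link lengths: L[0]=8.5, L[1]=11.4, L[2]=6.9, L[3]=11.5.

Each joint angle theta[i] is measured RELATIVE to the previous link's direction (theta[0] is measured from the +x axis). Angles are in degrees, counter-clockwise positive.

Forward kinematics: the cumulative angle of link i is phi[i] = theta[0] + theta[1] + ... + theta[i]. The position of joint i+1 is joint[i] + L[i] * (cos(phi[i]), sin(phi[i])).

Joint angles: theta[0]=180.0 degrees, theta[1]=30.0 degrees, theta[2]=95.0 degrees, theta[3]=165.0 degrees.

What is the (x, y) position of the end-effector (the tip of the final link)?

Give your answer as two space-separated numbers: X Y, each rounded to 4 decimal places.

Answer: -18.3482 -0.5457

Derivation:
joint[0] = (0.0000, 0.0000)  (base)
link 0: phi[0] = 180 = 180 deg
  cos(180 deg) = -1.0000, sin(180 deg) = 0.0000
  joint[1] = (0.0000, 0.0000) + 8.5 * (-1.0000, 0.0000) = (0.0000 + -8.5000, 0.0000 + 0.0000) = (-8.5000, 0.0000)
link 1: phi[1] = 180 + 30 = 210 deg
  cos(210 deg) = -0.8660, sin(210 deg) = -0.5000
  joint[2] = (-8.5000, 0.0000) + 11.4 * (-0.8660, -0.5000) = (-8.5000 + -9.8727, 0.0000 + -5.7000) = (-18.3727, -5.7000)
link 2: phi[2] = 180 + 30 + 95 = 305 deg
  cos(305 deg) = 0.5736, sin(305 deg) = -0.8192
  joint[3] = (-18.3727, -5.7000) + 6.9 * (0.5736, -0.8192) = (-18.3727 + 3.9577, -5.7000 + -5.6521) = (-14.4150, -11.3521)
link 3: phi[3] = 180 + 30 + 95 + 165 = 470 deg
  cos(470 deg) = -0.3420, sin(470 deg) = 0.9397
  joint[4] = (-14.4150, -11.3521) + 11.5 * (-0.3420, 0.9397) = (-14.4150 + -3.9332, -11.3521 + 10.8065) = (-18.3482, -0.5457)
End effector: (-18.3482, -0.5457)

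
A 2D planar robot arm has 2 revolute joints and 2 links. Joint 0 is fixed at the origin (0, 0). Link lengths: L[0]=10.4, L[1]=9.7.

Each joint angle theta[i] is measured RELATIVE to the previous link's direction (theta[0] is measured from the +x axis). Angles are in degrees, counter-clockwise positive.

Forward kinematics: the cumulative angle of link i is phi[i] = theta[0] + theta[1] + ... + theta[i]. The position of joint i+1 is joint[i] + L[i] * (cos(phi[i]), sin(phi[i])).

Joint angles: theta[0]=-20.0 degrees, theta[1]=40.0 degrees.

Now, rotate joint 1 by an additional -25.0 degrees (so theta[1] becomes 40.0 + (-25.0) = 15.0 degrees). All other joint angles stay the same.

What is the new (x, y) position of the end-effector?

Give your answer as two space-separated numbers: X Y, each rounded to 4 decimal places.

Answer: 19.4359 -4.4024

Derivation:
joint[0] = (0.0000, 0.0000)  (base)
link 0: phi[0] = -20 = -20 deg
  cos(-20 deg) = 0.9397, sin(-20 deg) = -0.3420
  joint[1] = (0.0000, 0.0000) + 10.4 * (0.9397, -0.3420) = (0.0000 + 9.7728, 0.0000 + -3.5570) = (9.7728, -3.5570)
link 1: phi[1] = -20 + 15 = -5 deg
  cos(-5 deg) = 0.9962, sin(-5 deg) = -0.0872
  joint[2] = (9.7728, -3.5570) + 9.7 * (0.9962, -0.0872) = (9.7728 + 9.6631, -3.5570 + -0.8454) = (19.4359, -4.4024)
End effector: (19.4359, -4.4024)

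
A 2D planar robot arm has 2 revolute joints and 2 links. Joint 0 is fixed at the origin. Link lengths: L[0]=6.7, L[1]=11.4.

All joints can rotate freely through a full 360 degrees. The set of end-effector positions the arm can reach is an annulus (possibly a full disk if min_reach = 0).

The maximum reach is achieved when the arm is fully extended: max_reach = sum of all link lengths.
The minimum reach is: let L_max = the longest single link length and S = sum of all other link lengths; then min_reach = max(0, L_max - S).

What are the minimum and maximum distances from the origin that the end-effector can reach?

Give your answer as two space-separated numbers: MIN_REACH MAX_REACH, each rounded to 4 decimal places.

Answer: 4.7000 18.1000

Derivation:
Link lengths: [6.7, 11.4]
max_reach = 6.7 + 11.4 = 18.1
L_max = max([6.7, 11.4]) = 11.4
S (sum of others) = 18.1 - 11.4 = 6.7
min_reach = max(0, 11.4 - 6.7) = max(0, 4.7) = 4.7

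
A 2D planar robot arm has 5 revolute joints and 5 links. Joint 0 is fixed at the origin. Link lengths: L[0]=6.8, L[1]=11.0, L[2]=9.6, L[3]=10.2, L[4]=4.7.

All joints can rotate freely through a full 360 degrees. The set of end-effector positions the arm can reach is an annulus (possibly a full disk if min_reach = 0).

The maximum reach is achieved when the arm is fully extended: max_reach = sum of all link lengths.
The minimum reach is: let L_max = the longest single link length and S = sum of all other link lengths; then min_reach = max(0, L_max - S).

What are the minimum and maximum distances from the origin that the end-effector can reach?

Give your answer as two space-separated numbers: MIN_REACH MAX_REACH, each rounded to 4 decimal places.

Link lengths: [6.8, 11.0, 9.6, 10.2, 4.7]
max_reach = 6.8 + 11 + 9.6 + 10.2 + 4.7 = 42.3
L_max = max([6.8, 11.0, 9.6, 10.2, 4.7]) = 11
S (sum of others) = 42.3 - 11 = 31.3
min_reach = max(0, 11 - 31.3) = max(0, -20.3) = 0

Answer: 0.0000 42.3000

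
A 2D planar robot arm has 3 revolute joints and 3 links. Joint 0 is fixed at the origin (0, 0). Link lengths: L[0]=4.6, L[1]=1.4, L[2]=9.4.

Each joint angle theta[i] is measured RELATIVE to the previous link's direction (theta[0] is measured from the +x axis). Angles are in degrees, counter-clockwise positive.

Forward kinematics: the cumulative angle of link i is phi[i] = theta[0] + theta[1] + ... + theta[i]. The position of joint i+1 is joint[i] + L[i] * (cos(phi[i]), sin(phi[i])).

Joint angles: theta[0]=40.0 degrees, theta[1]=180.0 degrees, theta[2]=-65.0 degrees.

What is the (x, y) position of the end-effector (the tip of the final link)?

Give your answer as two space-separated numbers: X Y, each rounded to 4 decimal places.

joint[0] = (0.0000, 0.0000)  (base)
link 0: phi[0] = 40 = 40 deg
  cos(40 deg) = 0.7660, sin(40 deg) = 0.6428
  joint[1] = (0.0000, 0.0000) + 4.6 * (0.7660, 0.6428) = (0.0000 + 3.5238, 0.0000 + 2.9568) = (3.5238, 2.9568)
link 1: phi[1] = 40 + 180 = 220 deg
  cos(220 deg) = -0.7660, sin(220 deg) = -0.6428
  joint[2] = (3.5238, 2.9568) + 1.4 * (-0.7660, -0.6428) = (3.5238 + -1.0725, 2.9568 + -0.8999) = (2.4513, 2.0569)
link 2: phi[2] = 40 + 180 + -65 = 155 deg
  cos(155 deg) = -0.9063, sin(155 deg) = 0.4226
  joint[3] = (2.4513, 2.0569) + 9.4 * (-0.9063, 0.4226) = (2.4513 + -8.5193, 2.0569 + 3.9726) = (-6.0680, 6.0295)
End effector: (-6.0680, 6.0295)

Answer: -6.0680 6.0295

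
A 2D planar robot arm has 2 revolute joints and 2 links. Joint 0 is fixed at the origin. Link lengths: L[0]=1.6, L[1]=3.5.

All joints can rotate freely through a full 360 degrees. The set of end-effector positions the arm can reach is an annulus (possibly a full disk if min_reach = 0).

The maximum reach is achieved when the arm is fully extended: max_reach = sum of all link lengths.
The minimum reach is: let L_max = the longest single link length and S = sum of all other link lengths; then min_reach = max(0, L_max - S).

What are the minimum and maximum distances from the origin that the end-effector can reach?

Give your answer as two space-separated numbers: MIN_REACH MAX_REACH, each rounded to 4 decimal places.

Link lengths: [1.6, 3.5]
max_reach = 1.6 + 3.5 = 5.1
L_max = max([1.6, 3.5]) = 3.5
S (sum of others) = 5.1 - 3.5 = 1.6
min_reach = max(0, 3.5 - 1.6) = max(0, 1.9) = 1.9

Answer: 1.9000 5.1000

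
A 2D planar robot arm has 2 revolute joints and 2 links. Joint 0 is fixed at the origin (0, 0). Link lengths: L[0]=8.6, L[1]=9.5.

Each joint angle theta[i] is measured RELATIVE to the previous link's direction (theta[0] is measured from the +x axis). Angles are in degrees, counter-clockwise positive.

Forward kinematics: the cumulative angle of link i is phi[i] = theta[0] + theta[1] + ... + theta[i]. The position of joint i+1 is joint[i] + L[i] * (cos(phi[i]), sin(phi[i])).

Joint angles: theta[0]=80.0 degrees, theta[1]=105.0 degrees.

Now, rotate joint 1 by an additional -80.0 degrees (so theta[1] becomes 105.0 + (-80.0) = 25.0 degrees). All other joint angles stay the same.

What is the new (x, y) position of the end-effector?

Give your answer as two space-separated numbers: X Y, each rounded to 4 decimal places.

joint[0] = (0.0000, 0.0000)  (base)
link 0: phi[0] = 80 = 80 deg
  cos(80 deg) = 0.1736, sin(80 deg) = 0.9848
  joint[1] = (0.0000, 0.0000) + 8.6 * (0.1736, 0.9848) = (0.0000 + 1.4934, 0.0000 + 8.4693) = (1.4934, 8.4693)
link 1: phi[1] = 80 + 25 = 105 deg
  cos(105 deg) = -0.2588, sin(105 deg) = 0.9659
  joint[2] = (1.4934, 8.4693) + 9.5 * (-0.2588, 0.9659) = (1.4934 + -2.4588, 8.4693 + 9.1763) = (-0.9654, 17.6456)
End effector: (-0.9654, 17.6456)

Answer: -0.9654 17.6456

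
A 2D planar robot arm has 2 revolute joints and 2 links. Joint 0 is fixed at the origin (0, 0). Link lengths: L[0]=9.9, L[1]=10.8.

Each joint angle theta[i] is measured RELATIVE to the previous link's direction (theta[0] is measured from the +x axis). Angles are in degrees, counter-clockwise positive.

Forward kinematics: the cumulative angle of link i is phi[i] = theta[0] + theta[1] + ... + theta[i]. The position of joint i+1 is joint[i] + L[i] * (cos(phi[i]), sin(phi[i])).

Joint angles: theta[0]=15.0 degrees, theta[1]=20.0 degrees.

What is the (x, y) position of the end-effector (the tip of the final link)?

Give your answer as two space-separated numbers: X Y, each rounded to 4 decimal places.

joint[0] = (0.0000, 0.0000)  (base)
link 0: phi[0] = 15 = 15 deg
  cos(15 deg) = 0.9659, sin(15 deg) = 0.2588
  joint[1] = (0.0000, 0.0000) + 9.9 * (0.9659, 0.2588) = (0.0000 + 9.5627, 0.0000 + 2.5623) = (9.5627, 2.5623)
link 1: phi[1] = 15 + 20 = 35 deg
  cos(35 deg) = 0.8192, sin(35 deg) = 0.5736
  joint[2] = (9.5627, 2.5623) + 10.8 * (0.8192, 0.5736) = (9.5627 + 8.8468, 2.5623 + 6.1946) = (18.4095, 8.7569)
End effector: (18.4095, 8.7569)

Answer: 18.4095 8.7569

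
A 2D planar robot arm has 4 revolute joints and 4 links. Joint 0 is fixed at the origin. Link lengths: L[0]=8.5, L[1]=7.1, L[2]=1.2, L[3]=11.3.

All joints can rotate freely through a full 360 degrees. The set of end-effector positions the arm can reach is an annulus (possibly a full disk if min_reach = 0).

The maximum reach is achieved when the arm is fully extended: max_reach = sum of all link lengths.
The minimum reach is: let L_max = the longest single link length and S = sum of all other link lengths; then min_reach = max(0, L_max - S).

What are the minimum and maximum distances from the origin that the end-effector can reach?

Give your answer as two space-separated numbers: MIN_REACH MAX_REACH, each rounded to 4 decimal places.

Link lengths: [8.5, 7.1, 1.2, 11.3]
max_reach = 8.5 + 7.1 + 1.2 + 11.3 = 28.1
L_max = max([8.5, 7.1, 1.2, 11.3]) = 11.3
S (sum of others) = 28.1 - 11.3 = 16.8
min_reach = max(0, 11.3 - 16.8) = max(0, -5.5) = 0

Answer: 0.0000 28.1000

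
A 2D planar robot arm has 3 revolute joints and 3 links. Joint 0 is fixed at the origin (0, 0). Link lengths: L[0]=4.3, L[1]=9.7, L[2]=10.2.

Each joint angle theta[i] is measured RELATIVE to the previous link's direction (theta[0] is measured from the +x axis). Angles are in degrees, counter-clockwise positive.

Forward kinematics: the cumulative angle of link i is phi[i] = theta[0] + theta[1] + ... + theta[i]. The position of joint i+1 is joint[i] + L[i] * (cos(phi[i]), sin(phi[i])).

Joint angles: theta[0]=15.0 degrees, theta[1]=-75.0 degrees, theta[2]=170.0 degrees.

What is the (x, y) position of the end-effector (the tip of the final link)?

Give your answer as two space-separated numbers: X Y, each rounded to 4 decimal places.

Answer: 5.5149 2.2973

Derivation:
joint[0] = (0.0000, 0.0000)  (base)
link 0: phi[0] = 15 = 15 deg
  cos(15 deg) = 0.9659, sin(15 deg) = 0.2588
  joint[1] = (0.0000, 0.0000) + 4.3 * (0.9659, 0.2588) = (0.0000 + 4.1535, 0.0000 + 1.1129) = (4.1535, 1.1129)
link 1: phi[1] = 15 + -75 = -60 deg
  cos(-60 deg) = 0.5000, sin(-60 deg) = -0.8660
  joint[2] = (4.1535, 1.1129) + 9.7 * (0.5000, -0.8660) = (4.1535 + 4.8500, 1.1129 + -8.4004) = (9.0035, -7.2875)
link 2: phi[2] = 15 + -75 + 170 = 110 deg
  cos(110 deg) = -0.3420, sin(110 deg) = 0.9397
  joint[3] = (9.0035, -7.2875) + 10.2 * (-0.3420, 0.9397) = (9.0035 + -3.4886, -7.2875 + 9.5849) = (5.5149, 2.2973)
End effector: (5.5149, 2.2973)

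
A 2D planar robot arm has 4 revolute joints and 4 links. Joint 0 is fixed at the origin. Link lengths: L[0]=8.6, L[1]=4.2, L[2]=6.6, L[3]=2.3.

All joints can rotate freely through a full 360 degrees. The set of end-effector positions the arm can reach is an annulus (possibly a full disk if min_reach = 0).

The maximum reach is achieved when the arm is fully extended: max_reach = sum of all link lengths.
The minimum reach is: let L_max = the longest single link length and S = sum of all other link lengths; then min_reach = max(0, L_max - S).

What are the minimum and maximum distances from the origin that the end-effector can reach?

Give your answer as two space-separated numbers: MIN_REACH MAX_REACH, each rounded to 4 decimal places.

Link lengths: [8.6, 4.2, 6.6, 2.3]
max_reach = 8.6 + 4.2 + 6.6 + 2.3 = 21.7
L_max = max([8.6, 4.2, 6.6, 2.3]) = 8.6
S (sum of others) = 21.7 - 8.6 = 13.1
min_reach = max(0, 8.6 - 13.1) = max(0, -4.5) = 0

Answer: 0.0000 21.7000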